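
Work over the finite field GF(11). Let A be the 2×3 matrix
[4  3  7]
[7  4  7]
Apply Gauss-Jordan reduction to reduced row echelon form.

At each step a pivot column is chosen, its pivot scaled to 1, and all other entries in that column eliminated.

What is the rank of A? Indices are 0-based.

step 1: normalize row 0 (÷4) = (1, 9, 10)
  row 1: subtract 7×row0 = (0, 7, 3)
step 2: normalize row 1 (÷7) = (0, 1, 2)
  row 0: subtract 9×row1 = (1, 0, 3)

rank = 2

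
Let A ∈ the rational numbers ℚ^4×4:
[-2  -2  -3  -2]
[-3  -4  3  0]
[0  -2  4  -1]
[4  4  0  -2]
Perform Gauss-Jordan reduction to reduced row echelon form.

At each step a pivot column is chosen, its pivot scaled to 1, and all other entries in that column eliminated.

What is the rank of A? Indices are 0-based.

rank = 4

step 1: normalize row 0 (÷-2) = (1, 1, 3/2, 1)
  row 1: subtract -3×row0 = (0, -1, 15/2, 3)
  row 3: subtract 4×row0 = (0, 0, -6, -6)
step 2: normalize row 1 (÷-1) = (0, 1, -15/2, -3)
  row 0: subtract 1×row1 = (1, 0, 9, 4)
  row 2: subtract -2×row1 = (0, 0, -11, -7)
step 3: normalize row 2 (÷-11) = (0, 0, 1, 7/11)
  row 0: subtract 9×row2 = (1, 0, 0, -19/11)
  row 1: subtract -15/2×row2 = (0, 1, 0, 39/22)
  row 3: subtract -6×row2 = (0, 0, 0, -24/11)
step 4: normalize row 3 (÷-24/11) = (0, 0, 0, 1)
  row 0: subtract -19/11×row3 = (1, 0, 0, 0)
  row 1: subtract 39/22×row3 = (0, 1, 0, 0)
  row 2: subtract 7/11×row3 = (0, 0, 1, 0)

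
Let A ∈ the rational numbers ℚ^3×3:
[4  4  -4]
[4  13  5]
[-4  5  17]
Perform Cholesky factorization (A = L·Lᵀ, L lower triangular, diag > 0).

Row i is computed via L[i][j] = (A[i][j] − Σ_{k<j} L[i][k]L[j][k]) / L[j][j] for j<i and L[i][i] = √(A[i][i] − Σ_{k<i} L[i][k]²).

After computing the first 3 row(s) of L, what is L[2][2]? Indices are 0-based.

L[2][2] = 2

Step 1: L[0][0] = √(4) = 2.
  L[1][0] = (4) / L[0][0] = 2.
Step 2: L[1][1] = √(9) = 3.
  L[2][0] = (-4) / L[0][0] = -2.
  L[2][1] = (9) / L[1][1] = 3.
Step 3: L[2][2] = √(4) = 2.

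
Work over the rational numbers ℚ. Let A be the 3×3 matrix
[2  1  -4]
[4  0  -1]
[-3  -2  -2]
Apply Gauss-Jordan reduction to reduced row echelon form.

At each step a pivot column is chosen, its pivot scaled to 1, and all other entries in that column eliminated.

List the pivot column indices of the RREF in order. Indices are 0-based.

pivot columns: 0, 1, 2

step 1: normalize row 0 (÷2) = (1, 1/2, -2)
  row 1: subtract 4×row0 = (0, -2, 7)
  row 2: subtract -3×row0 = (0, -1/2, -8)
step 2: normalize row 1 (÷-2) = (0, 1, -7/2)
  row 0: subtract 1/2×row1 = (1, 0, -1/4)
  row 2: subtract -1/2×row1 = (0, 0, -39/4)
step 3: normalize row 2 (÷-39/4) = (0, 0, 1)
  row 0: subtract -1/4×row2 = (1, 0, 0)
  row 1: subtract -7/2×row2 = (0, 1, 0)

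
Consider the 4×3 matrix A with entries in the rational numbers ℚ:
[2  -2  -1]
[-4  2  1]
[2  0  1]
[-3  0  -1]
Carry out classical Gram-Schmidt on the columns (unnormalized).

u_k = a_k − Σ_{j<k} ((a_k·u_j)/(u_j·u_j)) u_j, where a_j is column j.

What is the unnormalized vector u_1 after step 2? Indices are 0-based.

u_1 = (-14/11, 6/11, 8/11, -12/11)

Step 1: u_0 = a_0 = (2, -4, 2, -3).
Step 2: u_1 = a_1 − (-4/11)·u_0 = (-14/11, 6/11, 8/11, -12/11).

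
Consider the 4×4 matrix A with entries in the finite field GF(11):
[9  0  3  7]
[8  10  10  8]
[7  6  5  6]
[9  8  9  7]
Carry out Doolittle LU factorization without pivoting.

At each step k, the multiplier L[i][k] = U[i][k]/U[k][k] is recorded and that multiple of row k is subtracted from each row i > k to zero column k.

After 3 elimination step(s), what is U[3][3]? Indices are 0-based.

U[3][3] = 7

[col 0] pivot 9
  R1 -= 7*R0 → (0, 10, 0, 3)  (L[1][0] := 7)
  R2 -= 2*R0 → (0, 6, 10, 3)  (L[2][0] := 2)
  R3 -= 1*R0 → (0, 8, 6, 0)  (L[3][0] := 1)
[col 1] pivot 10
  R2 -= 5*R1 → (0, 0, 10, 10)  (L[2][1] := 5)
  R3 -= 3*R1 → (0, 0, 6, 2)  (L[3][1] := 3)
[col 2] pivot 10
  R3 -= 5*R2 → (0, 0, 0, 7)  (L[3][2] := 5)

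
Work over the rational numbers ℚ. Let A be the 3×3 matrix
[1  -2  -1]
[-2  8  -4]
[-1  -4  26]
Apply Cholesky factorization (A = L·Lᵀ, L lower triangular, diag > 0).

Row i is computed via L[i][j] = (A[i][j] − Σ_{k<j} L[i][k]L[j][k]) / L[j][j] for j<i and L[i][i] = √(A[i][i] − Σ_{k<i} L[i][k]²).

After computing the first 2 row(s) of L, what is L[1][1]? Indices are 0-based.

Step 1: L[0][0] = √(1) = 1.
  L[1][0] = (-2) / L[0][0] = -2.
Step 2: L[1][1] = √(4) = 2.

L[1][1] = 2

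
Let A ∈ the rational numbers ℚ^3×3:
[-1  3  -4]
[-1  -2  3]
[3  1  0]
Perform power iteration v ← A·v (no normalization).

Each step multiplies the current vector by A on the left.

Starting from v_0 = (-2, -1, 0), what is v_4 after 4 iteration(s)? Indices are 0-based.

v_4 = (-197, 378, -369)

v_0 = (-2, -1, 0).
v_1 = A·v_0 = (-1, 4, -7).
v_2 = A·v_1 = (41, -28, 1).
v_3 = A·v_2 = (-129, 18, 95).
v_4 = A·v_3 = (-197, 378, -369).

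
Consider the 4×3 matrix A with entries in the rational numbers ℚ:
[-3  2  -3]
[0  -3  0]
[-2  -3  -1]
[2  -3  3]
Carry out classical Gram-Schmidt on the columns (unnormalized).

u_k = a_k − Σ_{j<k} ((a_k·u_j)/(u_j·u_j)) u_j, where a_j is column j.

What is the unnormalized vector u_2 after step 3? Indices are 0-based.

Step 1: u_0 = a_0 = (-3, 0, -2, 2).
Step 2: u_1 = a_1 − (-6/17)·u_0 = (16/17, -3, -63/17, -39/17).
Step 3: u_2 = a_2 − (1)·u_0 − (-102/491)·u_1 = (96/491, -306/491, 113/491, 257/491).

u_2 = (96/491, -306/491, 113/491, 257/491)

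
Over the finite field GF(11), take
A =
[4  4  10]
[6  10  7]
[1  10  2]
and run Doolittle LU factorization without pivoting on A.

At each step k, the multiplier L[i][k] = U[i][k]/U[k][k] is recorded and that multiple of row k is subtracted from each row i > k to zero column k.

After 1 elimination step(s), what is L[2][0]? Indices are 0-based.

L[2][0] = 3

k=0: U[0][0]=4
  eliminate (1,0): mult=7, new row 1: (0, 4, 3); set L[1][0]=7
  eliminate (2,0): mult=3, new row 2: (0, 9, 5); set L[2][0]=3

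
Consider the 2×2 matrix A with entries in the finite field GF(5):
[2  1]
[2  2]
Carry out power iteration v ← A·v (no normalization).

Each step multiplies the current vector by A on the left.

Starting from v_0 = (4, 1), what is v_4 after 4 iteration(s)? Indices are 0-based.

v_0 = (4, 1).
v_1 = A·v_0 = (4, 0).
v_2 = A·v_1 = (3, 3).
v_3 = A·v_2 = (4, 2).
v_4 = A·v_3 = (0, 2).

v_4 = (0, 2)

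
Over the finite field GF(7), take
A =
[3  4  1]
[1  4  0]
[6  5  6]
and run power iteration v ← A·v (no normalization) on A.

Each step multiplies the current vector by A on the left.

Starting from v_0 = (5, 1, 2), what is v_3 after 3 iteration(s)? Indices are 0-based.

v_3 = (6, 3, 1)

v_0 = (5, 1, 2).
v_1 = A·v_0 = (0, 2, 5).
v_2 = A·v_1 = (6, 1, 5).
v_3 = A·v_2 = (6, 3, 1).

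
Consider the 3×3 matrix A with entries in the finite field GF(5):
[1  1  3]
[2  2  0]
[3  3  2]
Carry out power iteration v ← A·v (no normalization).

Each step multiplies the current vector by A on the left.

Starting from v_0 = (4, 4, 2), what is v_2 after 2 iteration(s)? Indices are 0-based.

v_0 = (4, 4, 2).
v_1 = A·v_0 = (4, 1, 3).
v_2 = A·v_1 = (4, 0, 1).

v_2 = (4, 0, 1)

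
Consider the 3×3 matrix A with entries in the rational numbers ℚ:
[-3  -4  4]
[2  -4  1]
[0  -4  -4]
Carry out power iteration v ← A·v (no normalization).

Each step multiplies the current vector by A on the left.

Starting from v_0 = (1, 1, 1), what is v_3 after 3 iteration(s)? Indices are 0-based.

v_3 = (241, 38, -104)

v_0 = (1, 1, 1).
v_1 = A·v_0 = (-3, -1, -8).
v_2 = A·v_1 = (-19, -10, 36).
v_3 = A·v_2 = (241, 38, -104).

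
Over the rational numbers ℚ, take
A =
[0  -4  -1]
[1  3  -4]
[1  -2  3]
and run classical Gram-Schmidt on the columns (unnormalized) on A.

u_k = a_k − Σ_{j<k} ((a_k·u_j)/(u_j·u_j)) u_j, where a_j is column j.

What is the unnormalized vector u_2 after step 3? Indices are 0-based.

u_2 = (-55/19, -44/19, 44/19)

Step 1: u_0 = a_0 = (0, 1, 1).
Step 2: u_1 = a_1 − (1/2)·u_0 = (-4, 5/2, -5/2).
Step 3: u_2 = a_2 − (-1/2)·u_0 − (-9/19)·u_1 = (-55/19, -44/19, 44/19).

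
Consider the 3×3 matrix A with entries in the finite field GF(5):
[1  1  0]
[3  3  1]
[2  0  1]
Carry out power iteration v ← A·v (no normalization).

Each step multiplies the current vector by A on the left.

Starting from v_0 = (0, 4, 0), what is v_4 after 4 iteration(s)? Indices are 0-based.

v_0 = (0, 4, 0).
v_1 = A·v_0 = (4, 2, 0).
v_2 = A·v_1 = (1, 3, 3).
v_3 = A·v_2 = (4, 0, 0).
v_4 = A·v_3 = (4, 2, 3).

v_4 = (4, 2, 3)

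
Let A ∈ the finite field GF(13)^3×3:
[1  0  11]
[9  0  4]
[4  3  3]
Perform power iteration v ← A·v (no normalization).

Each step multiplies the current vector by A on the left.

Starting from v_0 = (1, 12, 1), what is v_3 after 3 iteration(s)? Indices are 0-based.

v_0 = (1, 12, 1).
v_1 = A·v_0 = (12, 0, 4).
v_2 = A·v_1 = (4, 7, 8).
v_3 = A·v_2 = (1, 3, 9).

v_3 = (1, 3, 9)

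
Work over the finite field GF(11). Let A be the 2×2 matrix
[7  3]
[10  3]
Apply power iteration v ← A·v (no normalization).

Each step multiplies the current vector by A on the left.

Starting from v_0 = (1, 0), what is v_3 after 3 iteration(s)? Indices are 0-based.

v_0 = (1, 0).
v_1 = A·v_0 = (7, 10).
v_2 = A·v_1 = (2, 1).
v_3 = A·v_2 = (6, 1).

v_3 = (6, 1)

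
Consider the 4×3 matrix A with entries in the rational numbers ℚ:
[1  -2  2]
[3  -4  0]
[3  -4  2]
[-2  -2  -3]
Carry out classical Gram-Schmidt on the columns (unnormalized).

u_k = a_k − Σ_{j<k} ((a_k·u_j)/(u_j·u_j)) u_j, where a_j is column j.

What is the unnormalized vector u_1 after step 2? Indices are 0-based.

u_1 = (-24/23, -26/23, -26/23, -90/23)

Step 1: u_0 = a_0 = (1, 3, 3, -2).
Step 2: u_1 = a_1 − (-22/23)·u_0 = (-24/23, -26/23, -26/23, -90/23).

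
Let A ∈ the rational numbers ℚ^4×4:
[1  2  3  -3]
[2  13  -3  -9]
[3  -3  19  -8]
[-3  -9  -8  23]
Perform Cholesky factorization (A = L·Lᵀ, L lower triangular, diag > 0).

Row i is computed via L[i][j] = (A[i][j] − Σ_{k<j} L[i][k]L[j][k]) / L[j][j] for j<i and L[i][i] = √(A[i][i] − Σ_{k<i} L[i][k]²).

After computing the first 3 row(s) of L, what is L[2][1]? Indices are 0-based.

L[2][1] = -3

Step 1: L[0][0] = √(1) = 1.
  L[1][0] = (2) / L[0][0] = 2.
Step 2: L[1][1] = √(9) = 3.
  L[2][0] = (3) / L[0][0] = 3.
  L[2][1] = (-9) / L[1][1] = -3.
Step 3: L[2][2] = √(1) = 1.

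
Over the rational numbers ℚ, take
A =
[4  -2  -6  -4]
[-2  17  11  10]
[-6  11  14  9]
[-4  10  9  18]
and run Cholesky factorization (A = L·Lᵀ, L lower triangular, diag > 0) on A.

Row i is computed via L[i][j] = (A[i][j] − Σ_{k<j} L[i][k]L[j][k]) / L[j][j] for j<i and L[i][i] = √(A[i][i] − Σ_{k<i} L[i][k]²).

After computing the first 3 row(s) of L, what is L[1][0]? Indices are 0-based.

Step 1: L[0][0] = √(4) = 2.
  L[1][0] = (-2) / L[0][0] = -1.
Step 2: L[1][1] = √(16) = 4.
  L[2][0] = (-6) / L[0][0] = -3.
  L[2][1] = (8) / L[1][1] = 2.
Step 3: L[2][2] = √(1) = 1.

L[1][0] = -1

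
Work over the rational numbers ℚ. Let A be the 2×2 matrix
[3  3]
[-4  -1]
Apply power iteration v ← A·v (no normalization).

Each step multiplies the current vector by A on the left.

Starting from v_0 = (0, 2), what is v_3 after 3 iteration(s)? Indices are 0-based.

v_3 = (-30, -26)

v_0 = (0, 2).
v_1 = A·v_0 = (6, -2).
v_2 = A·v_1 = (12, -22).
v_3 = A·v_2 = (-30, -26).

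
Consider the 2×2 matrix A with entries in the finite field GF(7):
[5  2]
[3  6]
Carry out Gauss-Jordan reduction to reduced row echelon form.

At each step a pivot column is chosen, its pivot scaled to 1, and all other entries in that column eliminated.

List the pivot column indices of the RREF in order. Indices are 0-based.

pivot columns: 0, 1

pivot(0,0)=5: scale R0 → (1, 6)
  clear (1,0): R1 −= (3)R0 → (0, 2)
pivot(1,1)=2: scale R1 → (0, 1)
  clear (0,1): R0 −= (6)R1 → (1, 0)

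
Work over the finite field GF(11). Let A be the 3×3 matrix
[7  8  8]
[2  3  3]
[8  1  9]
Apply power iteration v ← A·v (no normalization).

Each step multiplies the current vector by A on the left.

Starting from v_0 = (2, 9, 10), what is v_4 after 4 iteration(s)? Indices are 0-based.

v_0 = (2, 9, 10).
v_1 = A·v_0 = (1, 6, 5).
v_2 = A·v_1 = (7, 2, 4).
v_3 = A·v_2 = (9, 10, 6).
v_4 = A·v_3 = (4, 0, 4).

v_4 = (4, 0, 4)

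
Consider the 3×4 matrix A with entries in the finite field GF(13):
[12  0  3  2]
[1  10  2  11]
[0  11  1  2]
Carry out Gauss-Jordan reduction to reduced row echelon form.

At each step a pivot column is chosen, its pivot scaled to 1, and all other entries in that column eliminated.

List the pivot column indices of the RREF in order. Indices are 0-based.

pivot columns: 0, 1, 2

pivot(0,0)=12: scale R0 → (1, 0, 10, 11)
  clear (1,0): R1 −= (1)R0 → (0, 10, 5, 0)
pivot(1,1)=10: scale R1 → (0, 1, 7, 0)
  clear (2,1): R2 −= (11)R1 → (0, 0, 2, 2)
pivot(2,2)=2: scale R2 → (0, 0, 1, 1)
  clear (0,2): R0 −= (10)R2 → (1, 0, 0, 1)
  clear (1,2): R1 −= (7)R2 → (0, 1, 0, 6)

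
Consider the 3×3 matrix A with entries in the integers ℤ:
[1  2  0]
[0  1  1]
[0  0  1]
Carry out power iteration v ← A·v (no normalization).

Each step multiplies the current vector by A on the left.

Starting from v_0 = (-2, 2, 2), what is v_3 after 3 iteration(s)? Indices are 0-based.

v_0 = (-2, 2, 2).
v_1 = A·v_0 = (2, 4, 2).
v_2 = A·v_1 = (10, 6, 2).
v_3 = A·v_2 = (22, 8, 2).

v_3 = (22, 8, 2)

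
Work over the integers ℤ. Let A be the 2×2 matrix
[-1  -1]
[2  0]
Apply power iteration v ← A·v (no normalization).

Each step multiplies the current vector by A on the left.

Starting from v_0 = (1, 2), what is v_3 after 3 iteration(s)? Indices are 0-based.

v_3 = (5, 2)

v_0 = (1, 2).
v_1 = A·v_0 = (-3, 2).
v_2 = A·v_1 = (1, -6).
v_3 = A·v_2 = (5, 2).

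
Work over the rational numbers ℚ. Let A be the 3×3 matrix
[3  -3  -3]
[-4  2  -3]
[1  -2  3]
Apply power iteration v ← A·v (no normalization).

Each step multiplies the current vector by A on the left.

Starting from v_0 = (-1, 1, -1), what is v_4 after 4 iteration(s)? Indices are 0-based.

v_0 = (-1, 1, -1).
v_1 = A·v_0 = (-3, 9, -6).
v_2 = A·v_1 = (-18, 48, -39).
v_3 = A·v_2 = (-81, 285, -231).
v_4 = A·v_3 = (-405, 1587, -1344).

v_4 = (-405, 1587, -1344)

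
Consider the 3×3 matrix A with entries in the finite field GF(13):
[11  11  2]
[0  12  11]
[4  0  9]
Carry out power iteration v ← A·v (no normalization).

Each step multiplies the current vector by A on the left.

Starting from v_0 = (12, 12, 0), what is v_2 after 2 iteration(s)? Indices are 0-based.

v_2 = (8, 7, 6)

v_0 = (12, 12, 0).
v_1 = A·v_0 = (4, 1, 9).
v_2 = A·v_1 = (8, 7, 6).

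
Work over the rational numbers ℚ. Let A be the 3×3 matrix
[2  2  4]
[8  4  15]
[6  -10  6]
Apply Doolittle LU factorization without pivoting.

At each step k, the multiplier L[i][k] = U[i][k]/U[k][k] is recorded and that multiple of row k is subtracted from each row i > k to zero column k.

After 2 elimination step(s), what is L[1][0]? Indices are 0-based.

L[1][0] = 4

[col 0] pivot 2
  R1 -= 4*R0 → (0, -4, -1)  (L[1][0] := 4)
  R2 -= 3*R0 → (0, -16, -6)  (L[2][0] := 3)
[col 1] pivot -4
  R2 -= 4*R1 → (0, 0, -2)  (L[2][1] := 4)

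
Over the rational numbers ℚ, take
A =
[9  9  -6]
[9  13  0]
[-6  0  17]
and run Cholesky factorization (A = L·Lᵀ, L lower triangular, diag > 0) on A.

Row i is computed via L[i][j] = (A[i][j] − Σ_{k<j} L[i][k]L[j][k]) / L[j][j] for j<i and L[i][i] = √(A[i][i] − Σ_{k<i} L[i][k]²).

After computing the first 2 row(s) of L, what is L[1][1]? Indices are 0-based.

Step 1: L[0][0] = √(9) = 3.
  L[1][0] = (9) / L[0][0] = 3.
Step 2: L[1][1] = √(4) = 2.

L[1][1] = 2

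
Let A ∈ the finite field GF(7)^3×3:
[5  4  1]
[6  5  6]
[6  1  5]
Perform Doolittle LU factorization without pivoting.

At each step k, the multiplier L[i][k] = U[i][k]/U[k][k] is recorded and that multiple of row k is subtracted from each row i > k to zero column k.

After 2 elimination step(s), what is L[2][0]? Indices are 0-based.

L[2][0] = 4

Step 1: pivot at (0,0) is 5.
  row1 ← row1 − (4)·row0  ⇒  L[1][0]=4, U row1=(0, 3, 2)
  row2 ← row2 − (4)·row0  ⇒  L[2][0]=4, U row2=(0, 6, 1)
Step 2: pivot at (1,1) is 3.
  row2 ← row2 − (2)·row1  ⇒  L[2][1]=2, U row2=(0, 0, 4)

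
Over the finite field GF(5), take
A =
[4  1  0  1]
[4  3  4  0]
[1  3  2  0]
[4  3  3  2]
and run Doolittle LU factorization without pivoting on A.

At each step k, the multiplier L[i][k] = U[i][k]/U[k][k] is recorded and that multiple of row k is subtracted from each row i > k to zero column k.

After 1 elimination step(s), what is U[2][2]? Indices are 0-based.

[col 0] pivot 4
  R1 -= 1*R0 → (0, 2, 4, 4)  (L[1][0] := 1)
  R2 -= 4*R0 → (0, 4, 2, 1)  (L[2][0] := 4)
  R3 -= 1*R0 → (0, 2, 3, 1)  (L[3][0] := 1)

U[2][2] = 2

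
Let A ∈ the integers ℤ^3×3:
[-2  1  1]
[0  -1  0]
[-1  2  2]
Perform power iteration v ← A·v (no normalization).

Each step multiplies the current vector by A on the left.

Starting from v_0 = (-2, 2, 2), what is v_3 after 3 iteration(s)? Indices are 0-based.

v_0 = (-2, 2, 2).
v_1 = A·v_0 = (8, -2, 10).
v_2 = A·v_1 = (-8, 2, 8).
v_3 = A·v_2 = (26, -2, 28).

v_3 = (26, -2, 28)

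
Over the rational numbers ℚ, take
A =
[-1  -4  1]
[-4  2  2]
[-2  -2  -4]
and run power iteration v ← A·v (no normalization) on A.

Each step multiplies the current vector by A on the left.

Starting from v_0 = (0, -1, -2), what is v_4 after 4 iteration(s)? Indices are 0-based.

v_0 = (0, -1, -2).
v_1 = A·v_0 = (2, -6, 10).
v_2 = A·v_1 = (32, 0, -32).
v_3 = A·v_2 = (-64, -192, 64).
v_4 = A·v_3 = (896, 0, 256).

v_4 = (896, 0, 256)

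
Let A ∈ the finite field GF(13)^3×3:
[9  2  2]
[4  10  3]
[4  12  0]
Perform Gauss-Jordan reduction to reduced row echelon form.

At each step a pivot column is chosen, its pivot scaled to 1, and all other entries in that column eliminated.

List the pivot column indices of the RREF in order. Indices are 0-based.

pivot columns: 0, 1, 2

step 1: normalize row 0 (÷9) = (1, 6, 6)
  row 1: subtract 4×row0 = (0, 12, 5)
  row 2: subtract 4×row0 = (0, 1, 2)
step 2: normalize row 1 (÷12) = (0, 1, 8)
  row 0: subtract 6×row1 = (1, 0, 10)
  row 2: subtract 1×row1 = (0, 0, 7)
step 3: normalize row 2 (÷7) = (0, 0, 1)
  row 0: subtract 10×row2 = (1, 0, 0)
  row 1: subtract 8×row2 = (0, 1, 0)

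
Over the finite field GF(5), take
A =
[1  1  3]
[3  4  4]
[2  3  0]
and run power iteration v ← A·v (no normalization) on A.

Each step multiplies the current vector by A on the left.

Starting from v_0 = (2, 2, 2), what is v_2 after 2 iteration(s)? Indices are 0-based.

v_2 = (2, 3, 1)

v_0 = (2, 2, 2).
v_1 = A·v_0 = (0, 2, 0).
v_2 = A·v_1 = (2, 3, 1).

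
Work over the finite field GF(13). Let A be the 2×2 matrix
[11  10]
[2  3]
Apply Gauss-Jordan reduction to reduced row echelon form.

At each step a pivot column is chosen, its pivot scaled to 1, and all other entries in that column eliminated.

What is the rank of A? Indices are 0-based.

[1] R0 /= 11  ⇒  (1, 8)
     R1 -= 2·R0  ⇒  (0, 0)
column 1 empty below row 1

rank = 1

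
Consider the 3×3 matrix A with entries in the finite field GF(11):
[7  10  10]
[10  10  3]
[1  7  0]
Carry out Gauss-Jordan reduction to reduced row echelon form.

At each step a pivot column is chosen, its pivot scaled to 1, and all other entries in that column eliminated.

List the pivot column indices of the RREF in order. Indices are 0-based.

[1] R0 /= 7  ⇒  (1, 3, 3)
     R1 -= 10·R0  ⇒  (0, 2, 6)
     R2 -= 1·R0  ⇒  (0, 4, 8)
[2] R1 /= 2  ⇒  (0, 1, 3)
     R0 -= 3·R1  ⇒  (1, 0, 5)
     R2 -= 4·R1  ⇒  (0, 0, 7)
[3] R2 /= 7  ⇒  (0, 0, 1)
     R0 -= 5·R2  ⇒  (1, 0, 0)
     R1 -= 3·R2  ⇒  (0, 1, 0)

pivot columns: 0, 1, 2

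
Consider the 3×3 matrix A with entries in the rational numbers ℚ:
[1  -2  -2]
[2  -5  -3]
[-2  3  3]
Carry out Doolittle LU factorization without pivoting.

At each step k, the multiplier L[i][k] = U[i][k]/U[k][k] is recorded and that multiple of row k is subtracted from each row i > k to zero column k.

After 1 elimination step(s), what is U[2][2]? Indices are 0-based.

k=0: U[0][0]=1
  eliminate (1,0): mult=2, new row 1: (0, -1, 1); set L[1][0]=2
  eliminate (2,0): mult=-2, new row 2: (0, -1, -1); set L[2][0]=-2

U[2][2] = -1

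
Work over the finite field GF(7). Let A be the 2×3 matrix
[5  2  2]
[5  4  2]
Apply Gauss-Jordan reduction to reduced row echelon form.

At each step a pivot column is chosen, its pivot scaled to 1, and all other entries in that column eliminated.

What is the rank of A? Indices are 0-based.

rank = 2

pivot(0,0)=5: scale R0 → (1, 6, 6)
  clear (1,0): R1 −= (5)R0 → (0, 2, 0)
pivot(1,1)=2: scale R1 → (0, 1, 0)
  clear (0,1): R0 −= (6)R1 → (1, 0, 6)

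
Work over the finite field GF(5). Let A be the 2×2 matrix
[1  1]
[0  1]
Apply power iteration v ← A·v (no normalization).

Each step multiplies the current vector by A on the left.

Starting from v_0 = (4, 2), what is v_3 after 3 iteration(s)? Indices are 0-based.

v_3 = (0, 2)

v_0 = (4, 2).
v_1 = A·v_0 = (1, 2).
v_2 = A·v_1 = (3, 2).
v_3 = A·v_2 = (0, 2).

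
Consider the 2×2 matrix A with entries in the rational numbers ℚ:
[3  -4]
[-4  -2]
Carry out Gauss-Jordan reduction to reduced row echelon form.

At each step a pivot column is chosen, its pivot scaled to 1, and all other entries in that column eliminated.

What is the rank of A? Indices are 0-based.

rank = 2

step 1: normalize row 0 (÷3) = (1, -4/3)
  row 1: subtract -4×row0 = (0, -22/3)
step 2: normalize row 1 (÷-22/3) = (0, 1)
  row 0: subtract -4/3×row1 = (1, 0)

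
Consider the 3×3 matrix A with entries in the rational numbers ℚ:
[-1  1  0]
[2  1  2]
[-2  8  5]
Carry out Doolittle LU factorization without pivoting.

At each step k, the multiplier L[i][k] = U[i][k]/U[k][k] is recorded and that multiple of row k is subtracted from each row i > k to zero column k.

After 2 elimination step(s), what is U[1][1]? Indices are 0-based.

U[1][1] = 3

[col 0] pivot -1
  R1 -= -2*R0 → (0, 3, 2)  (L[1][0] := -2)
  R2 -= 2*R0 → (0, 6, 5)  (L[2][0] := 2)
[col 1] pivot 3
  R2 -= 2*R1 → (0, 0, 1)  (L[2][1] := 2)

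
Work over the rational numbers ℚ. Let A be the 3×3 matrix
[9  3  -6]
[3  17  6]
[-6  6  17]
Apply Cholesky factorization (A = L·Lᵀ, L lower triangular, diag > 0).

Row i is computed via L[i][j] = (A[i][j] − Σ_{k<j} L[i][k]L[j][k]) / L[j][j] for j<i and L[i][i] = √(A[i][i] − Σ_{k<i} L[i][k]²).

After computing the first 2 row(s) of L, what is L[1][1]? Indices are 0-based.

Step 1: L[0][0] = √(9) = 3.
  L[1][0] = (3) / L[0][0] = 1.
Step 2: L[1][1] = √(16) = 4.

L[1][1] = 4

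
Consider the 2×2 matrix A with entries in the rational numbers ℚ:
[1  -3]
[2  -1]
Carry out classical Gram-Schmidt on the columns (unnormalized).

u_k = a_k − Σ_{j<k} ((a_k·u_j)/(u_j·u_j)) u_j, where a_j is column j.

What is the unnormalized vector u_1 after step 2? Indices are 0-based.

u_1 = (-2, 1)

Step 1: u_0 = a_0 = (1, 2).
Step 2: u_1 = a_1 − (-1)·u_0 = (-2, 1).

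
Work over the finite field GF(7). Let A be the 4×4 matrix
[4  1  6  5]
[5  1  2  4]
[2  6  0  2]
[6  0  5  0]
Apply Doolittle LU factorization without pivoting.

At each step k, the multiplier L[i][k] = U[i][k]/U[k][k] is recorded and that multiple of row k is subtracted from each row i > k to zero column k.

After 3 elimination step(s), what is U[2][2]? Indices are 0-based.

U[2][2] = 2

k=0: U[0][0]=4
  eliminate (1,0): mult=3, new row 1: (0, 5, 5, 3); set L[1][0]=3
  eliminate (2,0): mult=4, new row 2: (0, 2, 4, 3); set L[2][0]=4
  eliminate (3,0): mult=5, new row 3: (0, 2, 3, 3); set L[3][0]=5
k=1: U[1][1]=5
  eliminate (2,1): mult=6, new row 2: (0, 0, 2, 6); set L[2][1]=6
  eliminate (3,1): mult=6, new row 3: (0, 0, 1, 6); set L[3][1]=6
k=2: U[2][2]=2
  eliminate (3,2): mult=4, new row 3: (0, 0, 0, 3); set L[3][2]=4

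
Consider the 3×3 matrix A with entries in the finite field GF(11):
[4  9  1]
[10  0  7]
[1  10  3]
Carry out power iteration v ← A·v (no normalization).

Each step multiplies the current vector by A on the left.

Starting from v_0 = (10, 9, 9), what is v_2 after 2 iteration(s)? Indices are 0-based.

v_0 = (10, 9, 9).
v_1 = A·v_0 = (9, 9, 6).
v_2 = A·v_1 = (2, 0, 7).

v_2 = (2, 0, 7)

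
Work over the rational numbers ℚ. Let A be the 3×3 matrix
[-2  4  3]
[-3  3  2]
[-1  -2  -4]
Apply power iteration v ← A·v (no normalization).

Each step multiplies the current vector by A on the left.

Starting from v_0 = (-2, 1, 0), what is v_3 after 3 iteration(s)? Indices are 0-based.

v_0 = (-2, 1, 0).
v_1 = A·v_0 = (8, 9, 0).
v_2 = A·v_1 = (20, 3, -26).
v_3 = A·v_2 = (-106, -103, 78).

v_3 = (-106, -103, 78)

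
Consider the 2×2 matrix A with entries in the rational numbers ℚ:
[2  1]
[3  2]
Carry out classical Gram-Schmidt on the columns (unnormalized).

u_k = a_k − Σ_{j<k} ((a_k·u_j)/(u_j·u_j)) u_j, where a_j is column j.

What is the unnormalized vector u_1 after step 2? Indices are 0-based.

Step 1: u_0 = a_0 = (2, 3).
Step 2: u_1 = a_1 − (8/13)·u_0 = (-3/13, 2/13).

u_1 = (-3/13, 2/13)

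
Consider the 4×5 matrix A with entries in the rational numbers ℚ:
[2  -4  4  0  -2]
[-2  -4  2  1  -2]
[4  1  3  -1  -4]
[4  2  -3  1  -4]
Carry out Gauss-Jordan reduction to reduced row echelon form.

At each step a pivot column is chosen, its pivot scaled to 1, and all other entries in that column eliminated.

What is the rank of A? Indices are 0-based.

step 1: normalize row 0 (÷2) = (1, -2, 2, 0, -1)
  row 1: subtract -2×row0 = (0, -8, 6, 1, -4)
  row 2: subtract 4×row0 = (0, 9, -5, -1, 0)
  row 3: subtract 4×row0 = (0, 10, -11, 1, 0)
step 2: normalize row 1 (÷-8) = (0, 1, -3/4, -1/8, 1/2)
  row 0: subtract -2×row1 = (1, 0, 1/2, -1/4, 0)
  row 2: subtract 9×row1 = (0, 0, 7/4, 1/8, -9/2)
  row 3: subtract 10×row1 = (0, 0, -7/2, 9/4, -5)
step 3: normalize row 2 (÷7/4) = (0, 0, 1, 1/14, -18/7)
  row 0: subtract 1/2×row2 = (1, 0, 0, -2/7, 9/7)
  row 1: subtract -3/4×row2 = (0, 1, 0, -1/14, -10/7)
  row 3: subtract -7/2×row2 = (0, 0, 0, 5/2, -14)
step 4: normalize row 3 (÷5/2) = (0, 0, 0, 1, -28/5)
  row 0: subtract -2/7×row3 = (1, 0, 0, 0, -11/35)
  row 1: subtract -1/14×row3 = (0, 1, 0, 0, -64/35)
  row 2: subtract 1/14×row3 = (0, 0, 1, 0, -76/35)

rank = 4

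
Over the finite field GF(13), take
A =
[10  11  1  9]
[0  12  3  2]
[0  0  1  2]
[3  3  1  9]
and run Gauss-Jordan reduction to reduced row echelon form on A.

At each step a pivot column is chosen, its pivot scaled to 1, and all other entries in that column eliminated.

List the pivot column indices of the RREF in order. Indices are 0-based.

pivot(0,0)=10: scale R0 → (1, 5, 4, 10)
  clear (3,0): R3 −= (3)R0 → (0, 1, 2, 5)
pivot(1,1)=12: scale R1 → (0, 1, 10, 11)
  clear (0,1): R0 −= (5)R1 → (1, 0, 6, 7)
  clear (3,1): R3 −= (1)R1 → (0, 0, 5, 7)
pivot(2,2)=1: scale R2 → (0, 0, 1, 2)
  clear (0,2): R0 −= (6)R2 → (1, 0, 0, 8)
  clear (1,2): R1 −= (10)R2 → (0, 1, 0, 4)
  clear (3,2): R3 −= (5)R2 → (0, 0, 0, 10)
pivot(3,3)=10: scale R3 → (0, 0, 0, 1)
  clear (0,3): R0 −= (8)R3 → (1, 0, 0, 0)
  clear (1,3): R1 −= (4)R3 → (0, 1, 0, 0)
  clear (2,3): R2 −= (2)R3 → (0, 0, 1, 0)

pivot columns: 0, 1, 2, 3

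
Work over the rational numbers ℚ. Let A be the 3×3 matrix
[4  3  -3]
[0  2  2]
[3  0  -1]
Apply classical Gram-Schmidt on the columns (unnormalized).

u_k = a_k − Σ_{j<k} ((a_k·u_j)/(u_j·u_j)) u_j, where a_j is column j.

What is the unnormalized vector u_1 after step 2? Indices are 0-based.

u_1 = (27/25, 2, -36/25)

Step 1: u_0 = a_0 = (4, 0, 3).
Step 2: u_1 = a_1 − (12/25)·u_0 = (27/25, 2, -36/25).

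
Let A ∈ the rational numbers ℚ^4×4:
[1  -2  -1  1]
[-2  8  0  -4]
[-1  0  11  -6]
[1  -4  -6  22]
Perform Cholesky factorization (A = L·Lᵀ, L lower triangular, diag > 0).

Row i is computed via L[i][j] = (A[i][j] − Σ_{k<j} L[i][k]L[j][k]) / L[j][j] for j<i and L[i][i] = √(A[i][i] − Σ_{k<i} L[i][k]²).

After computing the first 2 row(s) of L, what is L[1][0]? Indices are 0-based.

Step 1: L[0][0] = √(1) = 1.
  L[1][0] = (-2) / L[0][0] = -2.
Step 2: L[1][1] = √(4) = 2.

L[1][0] = -2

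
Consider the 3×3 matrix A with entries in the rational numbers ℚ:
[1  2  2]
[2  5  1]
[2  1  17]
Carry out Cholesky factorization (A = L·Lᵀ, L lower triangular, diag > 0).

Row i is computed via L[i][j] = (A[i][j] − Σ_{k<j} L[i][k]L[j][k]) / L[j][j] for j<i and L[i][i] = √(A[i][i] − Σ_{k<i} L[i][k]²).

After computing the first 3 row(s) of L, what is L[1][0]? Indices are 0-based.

Step 1: L[0][0] = √(1) = 1.
  L[1][0] = (2) / L[0][0] = 2.
Step 2: L[1][1] = √(1) = 1.
  L[2][0] = (2) / L[0][0] = 2.
  L[2][1] = (-3) / L[1][1] = -3.
Step 3: L[2][2] = √(4) = 2.

L[1][0] = 2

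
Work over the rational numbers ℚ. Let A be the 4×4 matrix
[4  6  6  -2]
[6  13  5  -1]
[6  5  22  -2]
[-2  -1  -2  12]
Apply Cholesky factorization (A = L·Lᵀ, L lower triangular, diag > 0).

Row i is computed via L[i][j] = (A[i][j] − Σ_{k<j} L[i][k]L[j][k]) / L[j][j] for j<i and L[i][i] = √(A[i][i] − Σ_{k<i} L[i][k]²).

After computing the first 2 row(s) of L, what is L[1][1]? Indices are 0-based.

Step 1: L[0][0] = √(4) = 2.
  L[1][0] = (6) / L[0][0] = 3.
Step 2: L[1][1] = √(4) = 2.

L[1][1] = 2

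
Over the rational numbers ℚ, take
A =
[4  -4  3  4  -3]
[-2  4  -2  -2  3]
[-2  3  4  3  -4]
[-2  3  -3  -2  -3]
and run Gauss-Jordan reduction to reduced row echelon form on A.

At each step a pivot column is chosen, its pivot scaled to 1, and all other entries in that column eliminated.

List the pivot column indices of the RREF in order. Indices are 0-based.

step 1: normalize row 0 (÷4) = (1, -1, 3/4, 1, -3/4)
  row 1: subtract -2×row0 = (0, 2, -1/2, 0, 3/2)
  row 2: subtract -2×row0 = (0, 1, 11/2, 5, -11/2)
  row 3: subtract -2×row0 = (0, 1, -3/2, 0, -9/2)
step 2: normalize row 1 (÷2) = (0, 1, -1/4, 0, 3/4)
  row 0: subtract -1×row1 = (1, 0, 1/2, 1, 0)
  row 2: subtract 1×row1 = (0, 0, 23/4, 5, -25/4)
  row 3: subtract 1×row1 = (0, 0, -5/4, 0, -21/4)
step 3: normalize row 2 (÷23/4) = (0, 0, 1, 20/23, -25/23)
  row 0: subtract 1/2×row2 = (1, 0, 0, 13/23, 25/46)
  row 1: subtract -1/4×row2 = (0, 1, 0, 5/23, 11/23)
  row 3: subtract -5/4×row2 = (0, 0, 0, 25/23, -152/23)
step 4: normalize row 3 (÷25/23) = (0, 0, 0, 1, -152/25)
  row 0: subtract 13/23×row3 = (1, 0, 0, 0, 199/50)
  row 1: subtract 5/23×row3 = (0, 1, 0, 0, 9/5)
  row 2: subtract 20/23×row3 = (0, 0, 1, 0, 21/5)

pivot columns: 0, 1, 2, 3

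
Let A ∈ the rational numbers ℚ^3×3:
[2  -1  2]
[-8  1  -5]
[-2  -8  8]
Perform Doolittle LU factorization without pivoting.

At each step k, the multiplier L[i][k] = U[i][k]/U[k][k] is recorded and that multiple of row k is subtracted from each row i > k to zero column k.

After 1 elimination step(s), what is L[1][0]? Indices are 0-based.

[col 0] pivot 2
  R1 -= -4*R0 → (0, -3, 3)  (L[1][0] := -4)
  R2 -= -1*R0 → (0, -9, 10)  (L[2][0] := -1)

L[1][0] = -4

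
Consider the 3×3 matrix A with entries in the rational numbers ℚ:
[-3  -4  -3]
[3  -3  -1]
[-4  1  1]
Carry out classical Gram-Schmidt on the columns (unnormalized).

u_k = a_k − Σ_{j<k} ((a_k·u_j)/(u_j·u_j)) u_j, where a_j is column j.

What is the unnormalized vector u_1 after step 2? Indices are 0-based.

Step 1: u_0 = a_0 = (-3, 3, -4).
Step 2: u_1 = a_1 − (-1/34)·u_0 = (-139/34, -99/34, 15/17).

u_1 = (-139/34, -99/34, 15/17)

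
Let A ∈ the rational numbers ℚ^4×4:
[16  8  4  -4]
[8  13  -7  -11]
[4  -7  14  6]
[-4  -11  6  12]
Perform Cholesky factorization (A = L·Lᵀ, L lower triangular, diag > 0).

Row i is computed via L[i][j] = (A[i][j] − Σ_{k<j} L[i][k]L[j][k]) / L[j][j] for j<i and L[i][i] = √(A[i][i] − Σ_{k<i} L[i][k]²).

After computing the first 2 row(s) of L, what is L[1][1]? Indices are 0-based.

L[1][1] = 3

Step 1: L[0][0] = √(16) = 4.
  L[1][0] = (8) / L[0][0] = 2.
Step 2: L[1][1] = √(9) = 3.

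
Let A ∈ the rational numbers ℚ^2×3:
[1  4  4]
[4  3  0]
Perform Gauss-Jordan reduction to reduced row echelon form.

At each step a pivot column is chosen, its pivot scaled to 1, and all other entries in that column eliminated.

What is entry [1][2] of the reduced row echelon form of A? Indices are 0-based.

pivot(0,0)=1: scale R0 → (1, 4, 4)
  clear (1,0): R1 −= (4)R0 → (0, -13, -16)
pivot(1,1)=-13: scale R1 → (0, 1, 16/13)
  clear (0,1): R0 −= (4)R1 → (1, 0, -12/13)

M[1][2] = 16/13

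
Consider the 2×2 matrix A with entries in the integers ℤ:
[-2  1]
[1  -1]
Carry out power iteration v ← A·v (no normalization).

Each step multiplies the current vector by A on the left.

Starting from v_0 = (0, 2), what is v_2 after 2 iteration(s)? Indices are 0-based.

v_0 = (0, 2).
v_1 = A·v_0 = (2, -2).
v_2 = A·v_1 = (-6, 4).

v_2 = (-6, 4)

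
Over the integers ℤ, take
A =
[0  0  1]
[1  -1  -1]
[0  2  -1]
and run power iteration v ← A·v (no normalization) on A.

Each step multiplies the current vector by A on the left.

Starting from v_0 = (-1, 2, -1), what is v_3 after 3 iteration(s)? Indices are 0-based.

v_0 = (-1, 2, -1).
v_1 = A·v_0 = (-1, -2, 5).
v_2 = A·v_1 = (5, -4, -9).
v_3 = A·v_2 = (-9, 18, 1).

v_3 = (-9, 18, 1)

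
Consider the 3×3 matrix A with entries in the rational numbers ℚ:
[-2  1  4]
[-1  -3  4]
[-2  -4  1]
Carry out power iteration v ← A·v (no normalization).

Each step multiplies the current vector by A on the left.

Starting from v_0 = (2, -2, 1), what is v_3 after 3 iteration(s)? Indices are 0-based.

v_3 = (-158, -118, -79)

v_0 = (2, -2, 1).
v_1 = A·v_0 = (-2, 8, 5).
v_2 = A·v_1 = (32, -2, -23).
v_3 = A·v_2 = (-158, -118, -79).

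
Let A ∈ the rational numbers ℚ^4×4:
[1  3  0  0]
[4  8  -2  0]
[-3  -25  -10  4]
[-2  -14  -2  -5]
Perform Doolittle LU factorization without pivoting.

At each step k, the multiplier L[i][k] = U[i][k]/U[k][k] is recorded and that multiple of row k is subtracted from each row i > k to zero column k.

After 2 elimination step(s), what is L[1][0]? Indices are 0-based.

L[1][0] = 4

[col 0] pivot 1
  R1 -= 4*R0 → (0, -4, -2, 0)  (L[1][0] := 4)
  R2 -= -3*R0 → (0, -16, -10, 4)  (L[2][0] := -3)
  R3 -= -2*R0 → (0, -8, -2, -5)  (L[3][0] := -2)
[col 1] pivot -4
  R2 -= 4*R1 → (0, 0, -2, 4)  (L[2][1] := 4)
  R3 -= 2*R1 → (0, 0, 2, -5)  (L[3][1] := 2)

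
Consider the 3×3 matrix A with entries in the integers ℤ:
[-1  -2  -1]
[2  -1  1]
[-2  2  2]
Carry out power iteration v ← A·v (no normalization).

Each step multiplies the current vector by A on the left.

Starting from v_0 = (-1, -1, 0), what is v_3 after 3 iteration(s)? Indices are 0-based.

v_0 = (-1, -1, 0).
v_1 = A·v_0 = (3, -1, 0).
v_2 = A·v_1 = (-1, 7, -8).
v_3 = A·v_2 = (-5, -17, 0).

v_3 = (-5, -17, 0)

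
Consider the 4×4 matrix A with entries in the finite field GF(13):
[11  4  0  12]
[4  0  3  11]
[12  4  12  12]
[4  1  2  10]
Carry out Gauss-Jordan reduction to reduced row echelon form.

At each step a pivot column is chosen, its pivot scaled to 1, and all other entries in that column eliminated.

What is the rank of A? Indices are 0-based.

rank = 4

[1] R0 /= 11  ⇒  (1, 11, 0, 7)
     R1 -= 4·R0  ⇒  (0, 8, 3, 9)
     R2 -= 12·R0  ⇒  (0, 2, 12, 6)
     R3 -= 4·R0  ⇒  (0, 9, 2, 8)
[2] R1 /= 8  ⇒  (0, 1, 2, 6)
     R0 -= 11·R1  ⇒  (1, 0, 4, 6)
     R2 -= 2·R1  ⇒  (0, 0, 8, 7)
     R3 -= 9·R1  ⇒  (0, 0, 10, 6)
[3] R2 /= 8  ⇒  (0, 0, 1, 9)
     R0 -= 4·R2  ⇒  (1, 0, 0, 9)
     R1 -= 2·R2  ⇒  (0, 1, 0, 1)
     R3 -= 10·R2  ⇒  (0, 0, 0, 7)
[4] R3 /= 7  ⇒  (0, 0, 0, 1)
     R0 -= 9·R3  ⇒  (1, 0, 0, 0)
     R1 -= 1·R3  ⇒  (0, 1, 0, 0)
     R2 -= 9·R3  ⇒  (0, 0, 1, 0)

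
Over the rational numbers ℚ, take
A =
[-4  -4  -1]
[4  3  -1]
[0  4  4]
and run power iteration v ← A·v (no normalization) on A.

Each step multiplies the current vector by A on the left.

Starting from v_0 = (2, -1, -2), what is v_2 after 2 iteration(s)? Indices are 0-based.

v_2 = (-8, 25, -20)

v_0 = (2, -1, -2).
v_1 = A·v_0 = (-2, 7, -12).
v_2 = A·v_1 = (-8, 25, -20).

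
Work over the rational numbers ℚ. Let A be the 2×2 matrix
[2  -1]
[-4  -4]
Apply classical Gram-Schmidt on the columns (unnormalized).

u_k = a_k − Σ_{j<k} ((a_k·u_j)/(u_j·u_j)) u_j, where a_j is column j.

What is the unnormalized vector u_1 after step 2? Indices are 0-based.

u_1 = (-12/5, -6/5)

Step 1: u_0 = a_0 = (2, -4).
Step 2: u_1 = a_1 − (7/10)·u_0 = (-12/5, -6/5).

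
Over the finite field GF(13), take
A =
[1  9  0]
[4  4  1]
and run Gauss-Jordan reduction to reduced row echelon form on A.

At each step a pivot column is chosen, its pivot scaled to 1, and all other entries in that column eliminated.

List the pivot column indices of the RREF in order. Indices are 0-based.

pivot columns: 0, 1

step 1: normalize row 0 (÷1) = (1, 9, 0)
  row 1: subtract 4×row0 = (0, 7, 1)
step 2: normalize row 1 (÷7) = (0, 1, 2)
  row 0: subtract 9×row1 = (1, 0, 8)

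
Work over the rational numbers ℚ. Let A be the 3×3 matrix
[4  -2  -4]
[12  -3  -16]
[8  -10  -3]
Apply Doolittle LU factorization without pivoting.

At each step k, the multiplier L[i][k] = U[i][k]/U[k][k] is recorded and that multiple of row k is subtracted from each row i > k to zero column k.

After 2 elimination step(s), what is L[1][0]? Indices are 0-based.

k=0: U[0][0]=4
  eliminate (1,0): mult=3, new row 1: (0, 3, -4); set L[1][0]=3
  eliminate (2,0): mult=2, new row 2: (0, -6, 5); set L[2][0]=2
k=1: U[1][1]=3
  eliminate (2,1): mult=-2, new row 2: (0, 0, -3); set L[2][1]=-2

L[1][0] = 3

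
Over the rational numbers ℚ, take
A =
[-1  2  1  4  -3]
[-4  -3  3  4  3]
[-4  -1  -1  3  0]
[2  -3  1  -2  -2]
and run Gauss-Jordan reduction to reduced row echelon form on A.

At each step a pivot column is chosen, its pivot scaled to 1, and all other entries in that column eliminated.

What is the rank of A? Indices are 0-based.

step 1: normalize row 0 (÷-1) = (1, -2, -1, -4, 3)
  row 1: subtract -4×row0 = (0, -11, -1, -12, 15)
  row 2: subtract -4×row0 = (0, -9, -5, -13, 12)
  row 3: subtract 2×row0 = (0, 1, 3, 6, -8)
step 2: normalize row 1 (÷-11) = (0, 1, 1/11, 12/11, -15/11)
  row 0: subtract -2×row1 = (1, 0, -9/11, -20/11, 3/11)
  row 2: subtract -9×row1 = (0, 0, -46/11, -35/11, -3/11)
  row 3: subtract 1×row1 = (0, 0, 32/11, 54/11, -73/11)
step 3: normalize row 2 (÷-46/11) = (0, 0, 1, 35/46, 3/46)
  row 0: subtract -9/11×row2 = (1, 0, 0, -55/46, 15/46)
  row 1: subtract 1/11×row2 = (0, 1, 0, 47/46, -63/46)
  row 3: subtract 32/11×row2 = (0, 0, 0, 62/23, -157/23)
step 4: normalize row 3 (÷62/23) = (0, 0, 0, 1, -157/62)
  row 0: subtract -55/46×row3 = (1, 0, 0, 0, -335/124)
  row 1: subtract 47/46×row3 = (0, 1, 0, 0, 151/124)
  row 2: subtract 35/46×row3 = (0, 0, 1, 0, 247/124)

rank = 4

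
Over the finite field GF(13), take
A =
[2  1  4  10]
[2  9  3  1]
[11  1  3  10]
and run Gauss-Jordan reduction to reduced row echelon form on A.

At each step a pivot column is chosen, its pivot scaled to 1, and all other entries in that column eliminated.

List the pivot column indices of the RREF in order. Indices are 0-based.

pivot columns: 0, 1, 2

[1] R0 /= 2  ⇒  (1, 7, 2, 5)
     R1 -= 2·R0  ⇒  (0, 8, 12, 4)
     R2 -= 11·R0  ⇒  (0, 2, 7, 7)
[2] R1 /= 8  ⇒  (0, 1, 8, 7)
     R0 -= 7·R1  ⇒  (1, 0, 11, 8)
     R2 -= 2·R1  ⇒  (0, 0, 4, 6)
[3] R2 /= 4  ⇒  (0, 0, 1, 8)
     R0 -= 11·R2  ⇒  (1, 0, 0, 11)
     R1 -= 8·R2  ⇒  (0, 1, 0, 8)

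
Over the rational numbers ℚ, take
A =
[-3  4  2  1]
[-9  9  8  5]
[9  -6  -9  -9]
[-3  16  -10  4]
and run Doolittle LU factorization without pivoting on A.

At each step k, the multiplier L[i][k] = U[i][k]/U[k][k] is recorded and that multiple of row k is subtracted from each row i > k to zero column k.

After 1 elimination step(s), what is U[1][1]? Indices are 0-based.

U[1][1] = -3

[col 0] pivot -3
  R1 -= 3*R0 → (0, -3, 2, 2)  (L[1][0] := 3)
  R2 -= -3*R0 → (0, 6, -3, -6)  (L[2][0] := -3)
  R3 -= 1*R0 → (0, 12, -12, 3)  (L[3][0] := 1)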